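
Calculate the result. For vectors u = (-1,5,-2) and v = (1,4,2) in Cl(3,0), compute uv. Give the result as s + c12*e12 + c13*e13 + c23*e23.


In Cl(3,0): e_i^2 = 1, e_ie_j = -e_je_i for i != j.
Scalar part = u . v = (-1)*1 + 5*4 + (-2)*2
= -1 + 20 + (-4) = 15
e12 coeff = (-1)*4 - 5*1 = -4 - 5 = -9
e13 coeff = (-1)*2 - (-2)*1 = -2 - (-2) = 0
e23 coeff = 5*2 - (-2)*4 = 10 - (-8) = 18
uv = 15 - 9*e12 + 0*e13 + 18*e23


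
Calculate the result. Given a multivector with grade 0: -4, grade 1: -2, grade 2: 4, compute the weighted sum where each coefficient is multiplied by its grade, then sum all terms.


Grade-weighted sum = sum of grade_k * coefficient_k
0*(-4) = 0
1*(-2) = -2
2*4 = 8
Total = 0 + (-2) + 8 = 6


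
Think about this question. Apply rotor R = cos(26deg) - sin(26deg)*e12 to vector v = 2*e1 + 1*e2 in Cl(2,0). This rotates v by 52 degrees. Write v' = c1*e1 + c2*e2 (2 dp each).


Rotor R = cos(26deg) - sin(26deg)*e12
Rotation angle theta = 2 * 26 = 52 degrees
v' = R*v*~R rotates v by theta.
cos(52deg) = 0.6157, sin(52deg) = 0.7880
v'_1 = 2*cos(52deg) - 1*sin(52deg)
= 2*0.6157 - 1*0.7880
= 0.44
v'_2 = 2*sin(52deg) + 1*cos(52deg)
= 2*0.7880 + 1*0.6157
= 2.19
v' = 0.44*e1 + 2.19*e2


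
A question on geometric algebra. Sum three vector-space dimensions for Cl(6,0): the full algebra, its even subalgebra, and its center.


n = 6 + 0 = 6
Total dim = 2^6 = 64
Even subalgebra dim = 2^5 = 32
n is even, so center dim = 1
Sum = 64 + 32 + 1 = 97


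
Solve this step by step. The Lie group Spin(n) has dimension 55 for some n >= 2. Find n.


dim Spin(n) = dim so(n) = n(n-1)/2.
Solve n(n-1)/2 = 55, i.e. n^2 - n - 110 = 0.
Discriminant = 1 + 8*55 = 441
n = (1 + sqrt(441))/2 = (1 + 21)/2 = 11


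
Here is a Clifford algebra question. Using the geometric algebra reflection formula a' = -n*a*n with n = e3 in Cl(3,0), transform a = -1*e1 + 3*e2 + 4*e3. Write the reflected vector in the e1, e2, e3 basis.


Reflection formula: a' = -n*a*n, with n = e3 (unit vector, n^2 = 1).
For reflection through hyperplane perp to e3:
The component along e3 flips sign, others stay.
a = (-1, 3, 4)
a' = (-1, 3, -4)
a' = -1*e1 + 3*e2 - 4*e3


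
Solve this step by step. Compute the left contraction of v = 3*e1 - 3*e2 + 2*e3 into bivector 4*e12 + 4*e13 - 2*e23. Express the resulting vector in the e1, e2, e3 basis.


Left contraction v _| B = <vB>_1 (grade-1 part of the geometric product vB).
Using e1_|e12 = e2, e2_|e12 = -e1, e1_|e13 = e3, e3_|e13 = -e1, e2_|e23 = e3, e3_|e23 = -e2:
e1 coeff: -v2*b12 - v3*b13 = -(-3)*(4) - (2)*(4) = 4
e2 coeff: v1*b12 - v3*b23 = (3)*(4) - (2)*(-2) = 16
e3 coeff: v1*b13 + v2*b23 = (3)*(4) + (-3)*(-2) = 18
v _| B = 4*e1 + 16*e2 + 18*e3


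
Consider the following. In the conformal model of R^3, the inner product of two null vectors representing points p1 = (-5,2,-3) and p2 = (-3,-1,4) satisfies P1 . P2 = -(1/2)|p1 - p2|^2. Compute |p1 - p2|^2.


p1 - p2 = (-2, 3, -7)
|p1 - p2|^2 = (-2)^2 + 3^2 + (-7)^2
= 4 + 9 + 49
= 62


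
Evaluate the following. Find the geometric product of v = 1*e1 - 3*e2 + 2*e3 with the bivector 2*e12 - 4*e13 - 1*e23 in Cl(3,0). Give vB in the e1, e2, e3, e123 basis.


vB has grade-1 (vector) and grade-3 (trivector) parts: vB = (v _| B) + (v ^ B).
Vector part <vB>_1:
  e1: -v2*b12 - v3*b13 = -(-3)*(2) - (2)*(-4) = 14
  e2: v1*b12 - v3*b23 = (1)*(2) - (2)*(-1) = 4
  e3: v1*b13 + v2*b23 = (1)*(-4) + (-3)*(-1) = -1
Trivector part <vB>_3:
  e123: v1*b23 - v2*b13 + v3*b12 = (1)*(-1) - (-3)*(-4) + (2)*(2) = -9
vB = 14*e1 + 4*e2 - 1*e3 - 9*e123


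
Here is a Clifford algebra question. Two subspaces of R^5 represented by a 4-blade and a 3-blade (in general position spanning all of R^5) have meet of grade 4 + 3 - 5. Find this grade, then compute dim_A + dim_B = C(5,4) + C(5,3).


Meet grade = grade(A) + grade(B) - n
= 4 + 3 - 5 = 2
C(5,4) = 5
C(5,3) = 10
dim_A + dim_B = 5 + 10 = 15


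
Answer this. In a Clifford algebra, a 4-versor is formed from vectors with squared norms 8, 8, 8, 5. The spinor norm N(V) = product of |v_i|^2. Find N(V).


Spinor norm N(V) = |v1|^2 * |v2|^2 * ... * |v4|^2
= 8 * 8 * 8 * 5
Running product: 8, 64, 512, 2560
N(V) = 2560


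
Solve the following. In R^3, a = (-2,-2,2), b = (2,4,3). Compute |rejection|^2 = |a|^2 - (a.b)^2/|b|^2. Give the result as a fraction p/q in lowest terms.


|a|^2 = (-2)^2 + (-2)^2 + 2^2 = 12
|b|^2 = 2^2 + 4^2 + 3^2 = 29
a . b = (-2)*2 + (-2)*4 + 2*3 = -6
(a.b)^2 = (-6)^2 = 36
|rej|^2 = 12 - 36/29
= (348 - 36)/29
= 312/29
In lowest terms: 312/29


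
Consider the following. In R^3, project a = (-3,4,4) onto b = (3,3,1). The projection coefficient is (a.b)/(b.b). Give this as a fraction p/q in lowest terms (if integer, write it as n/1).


Projection coefficient = (a . b) / (b . b)
a . b = (-3)*3 + 4*3 + 4*1
= -9 + 12 + 4 = 7
b . b = 3^2 + 3^2 + 1^2
= 9 + 9 + 1 = 19
Coefficient = 7/19
In lowest terms: 7/19


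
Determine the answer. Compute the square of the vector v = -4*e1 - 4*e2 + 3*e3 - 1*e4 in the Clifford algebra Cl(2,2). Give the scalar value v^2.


v^2 = sum of c_i^2 * e_i^2
Positive signature terms (e_i^2 = +1): (-4)^2 + (-4)^2 = 32
Negative signature terms (e_j^2 = -1): 3^2 + (-1)^2 = 10
v^2 = 32 - 10 = 22


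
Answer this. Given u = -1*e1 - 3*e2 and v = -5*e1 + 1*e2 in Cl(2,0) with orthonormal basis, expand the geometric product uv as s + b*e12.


Expand: (-1*e1 - 3*e2)(-5*e1 + 1*e2)
= (-1)*(-5)*e1e1 + (-1)*1*e1e2 + (-3)*(-5)*e2e1 + (-3)*1*e2e2
Using e1^2 = e2^2 = 1, e2e1 = -e1e2:
Scalar part s = (-1)*(-5) + (-3)*1 = 5 + (-3) = 2
Bivector part b = (-1)*1 - (-3)*(-5) = -1 - 15 = -16
uv = 2 - 16*e12


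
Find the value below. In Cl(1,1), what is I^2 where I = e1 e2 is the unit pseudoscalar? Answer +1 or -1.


The pseudoscalar I = e1...e_n (product of all n generators) of Cl(p,q) satisfies I^2 = (-1)^(q + n(n-1)/2).
p = 1, q = 1, n = p + q = 2
n(n-1)/2 = 2 * 1 / 2 = 1
Exponent = q + n(n-1)/2 = 1 + 1 = 2
I^2 = (-1)^2 = +1


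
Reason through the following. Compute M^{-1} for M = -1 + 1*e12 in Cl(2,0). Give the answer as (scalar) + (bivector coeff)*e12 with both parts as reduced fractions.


M = -1 + 1*e12, where e12^2 = -1.
Since M commutes with its reverse ~M = a - b*e12, M * ~M = a^2 - b^2*e12^2 = a^2 + b^2.
So M^{-1} = ~M / (a^2 + b^2) = (a - b*e12)/(a^2 + b^2).
a^2 + b^2 = 1 + 1 = 2
Scalar part = -1/2 = -1/2
Bivector coeff = -1/2 = -1/2
M^{-1} = -1/2 - 1/2*e12


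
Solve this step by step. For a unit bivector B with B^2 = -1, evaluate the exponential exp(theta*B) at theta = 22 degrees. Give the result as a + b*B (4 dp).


For a unit bivector B with B^2 = -1, the exponential series gives
e^(theta*B) = cos(theta) + sin(theta)*B (the GA analogue of Euler's formula).
theta = 22 degrees = 0.383972 rad
cos(22 deg) = 0.9272
sin(22 deg) = 0.3746
exp(theta*B) = 0.9272 + 0.3746*B


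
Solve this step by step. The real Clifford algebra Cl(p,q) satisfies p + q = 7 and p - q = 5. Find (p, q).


We need p + q = 7 and p - q = 5.
Adding: 2p = 7 + 5 = 12, so p = 6.
Then q = 7 - 6 = 1.
(p, q) = (6, 1)


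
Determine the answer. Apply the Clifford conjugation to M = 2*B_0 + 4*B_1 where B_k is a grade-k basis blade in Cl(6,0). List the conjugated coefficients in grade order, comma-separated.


Clifford conjugate sign for grade k: (-1)^(k(k+1)/2)
Grade 0: (-1)^(0*1/2) = (-1)^0 = 1, coeff 2 -> 2
Grade 1: (-1)^(1*2/2) = (-1)^1 = -1, coeff 4 -> -4
Conjugated coefficients: 2, -4


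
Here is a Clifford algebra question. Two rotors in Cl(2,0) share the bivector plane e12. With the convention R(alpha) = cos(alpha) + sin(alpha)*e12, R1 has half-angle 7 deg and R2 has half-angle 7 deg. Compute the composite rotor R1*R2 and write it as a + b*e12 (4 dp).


Same-plane rotors commute and their half-angles add:
R1*R2 = cos(a1 + a2) + sin(a1 + a2)*e12.
a1 + a2 = 7 + 7 = 14 deg
cos(14 deg) = 0.9703
sin(14 deg) = 0.2419
R1*R2 = 0.9703 + 0.2419*e12


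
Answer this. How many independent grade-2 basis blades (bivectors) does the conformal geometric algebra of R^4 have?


The conformal model of R^4 uses Cl(5,1) with m = 4 + 2 = 6 generators.
Number of grade-2 blades = C(m, 2) = C(6, 2)
= 6*5/2 = 15


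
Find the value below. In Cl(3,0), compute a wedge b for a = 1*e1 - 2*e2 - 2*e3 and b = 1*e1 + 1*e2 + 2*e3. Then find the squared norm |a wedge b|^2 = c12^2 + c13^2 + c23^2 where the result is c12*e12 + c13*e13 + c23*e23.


a wedge b = (a1*b2 - a2*b1)*e12 + (a1*b3 - a3*b1)*e13 + (a2*b3 - a3*b2)*e23
e12 coeff: 1*1 - (-2)*1 = 1 - (-2) = 3
e13 coeff: 1*2 - (-2)*1 = 2 - (-2) = 4
e23 coeff: (-2)*2 - (-2)*1 = -4 - (-2) = -2
|a wedge b|^2 = 3^2 + 4^2 + (-2)^2
= 9 + 16 + 4
= 29


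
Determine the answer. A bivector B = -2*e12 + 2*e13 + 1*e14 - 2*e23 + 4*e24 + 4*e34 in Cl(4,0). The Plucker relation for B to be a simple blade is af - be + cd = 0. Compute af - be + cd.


Plucker relation: af - be + cd
a*f = (-2)*4 = -8
b*e = 2*4 = 8
c*d = 1*(-2) = -2
af - be + cd = -8 - 8 + (-2)
= -18


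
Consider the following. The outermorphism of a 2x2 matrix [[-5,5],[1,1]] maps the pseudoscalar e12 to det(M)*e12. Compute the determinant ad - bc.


The outermorphism of a linear map f sends e1^e2 to f(e1)^f(e2).
f(e1) = -5*e1 + 1*e2
f(e2) = 5*e1 + 1*e2
f(e1) ^ f(e2) = (-5*e1 + 1*e2) ^ (5*e1 + 1*e2)
= (-5)*1*e12 + 1*5*e21
= (-5 - 5)*e12
= -10*e12
Coefficient = -10


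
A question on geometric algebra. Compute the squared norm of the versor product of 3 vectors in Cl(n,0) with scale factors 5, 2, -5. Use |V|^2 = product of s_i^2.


Each vector v_i has |v_i|^2 = s_i^2
Squared scales: 5^2 = 25, 2^2 = 4, (-5)^2 = 25
|V|^2 = 25 * 4 * 25
= 2500


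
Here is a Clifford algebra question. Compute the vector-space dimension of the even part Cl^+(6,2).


Even subalgebra dimension = 2^(n-1)
n = 6 + 2 = 8
2^(8 - 1) = 2^7 = 128
Verification: sum of C(8,k) for even k = 1 + 28 + 70 + 28 + 1 = 128
Result = 128


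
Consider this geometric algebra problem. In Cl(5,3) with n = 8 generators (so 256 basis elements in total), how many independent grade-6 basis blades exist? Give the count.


Number of grade-k basis blades in Cl(p,q) with n = p + q is C(n, k).
n = 5 + 3 = 8
C(8, 6) = 8! / (6! * 2!)
= 40320 / (720 * 2)
= 28


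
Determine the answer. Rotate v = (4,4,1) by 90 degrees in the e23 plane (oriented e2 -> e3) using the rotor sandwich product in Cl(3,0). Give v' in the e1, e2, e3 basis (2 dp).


Rotor R = cos(45deg) - sin(45deg)*e23
Rotation angle theta = 2 * 45 = 90 degrees in the e23 plane (e2 -> e3).
The component perpendicular to the plane (e1) is invariant: v'_1 = v1 = 4.00
cos(90deg) = 0.0000, sin(90deg) = 1.0000
v'_2 = v2*cos(theta) - v3*sin(theta) = 4*0.0000 - 1*1.0000 = -1.00
v'_3 = v2*sin(theta) + v3*cos(theta) = 4*1.0000 + 1*0.0000 = 4.00
v' = 4.00*e1 - 1.00*e2 + 4.00*e3


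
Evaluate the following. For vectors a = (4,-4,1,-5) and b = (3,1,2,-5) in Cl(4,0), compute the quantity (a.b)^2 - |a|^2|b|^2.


a . b = 4*3 + (-4)*1 + 1*2 + (-5)*(-5)
= 12 + (-4) + 2 + 25 = 35
|a|^2 = 4^2 + (-4)^2 + 1^2 + (-5)^2 = 58
|b|^2 = 3^2 + 1^2 + 2^2 + (-5)^2 = 39
(a.b)^2 = 35^2 = 1225
|a|^2 * |b|^2 = 58 * 39 = 2262
Result = 1225 - 2262 = -1037


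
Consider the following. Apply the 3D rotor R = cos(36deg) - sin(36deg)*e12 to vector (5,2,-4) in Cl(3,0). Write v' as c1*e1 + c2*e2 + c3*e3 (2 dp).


Rotor R = cos(36deg) - sin(36deg)*e12
Rotation angle theta = 2 * 36 = 72 degrees in the e12 plane (e1 -> e2).
The component perpendicular to the plane (e3) is invariant: v'_3 = v3 = -4.00
cos(72deg) = 0.3090, sin(72deg) = 0.9511
v'_1 = v1*cos(theta) - v2*sin(theta) = 5*0.3090 - 2*0.9511 = -0.36
v'_2 = v1*sin(theta) + v2*cos(theta) = 5*0.9511 + 2*0.3090 = 5.37
v' = -0.36*e1 + 5.37*e2 - 4.00*e3


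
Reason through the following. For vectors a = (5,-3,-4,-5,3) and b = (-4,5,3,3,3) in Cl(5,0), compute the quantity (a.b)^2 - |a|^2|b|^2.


a . b = 5*(-4) + (-3)*5 + (-4)*3 + (-5)*3 + 3*3
= -20 + (-15) + (-12) + (-15) + 9 = -53
|a|^2 = 5^2 + (-3)^2 + (-4)^2 + (-5)^2 + 3^2 = 84
|b|^2 = (-4)^2 + 5^2 + 3^2 + 3^2 + 3^2 = 68
(a.b)^2 = (-53)^2 = 2809
|a|^2 * |b|^2 = 84 * 68 = 5712
Result = 2809 - 5712 = -2903


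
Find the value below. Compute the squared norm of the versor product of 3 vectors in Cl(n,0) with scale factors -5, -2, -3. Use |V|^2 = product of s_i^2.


Each vector v_i has |v_i|^2 = s_i^2
Squared scales: (-5)^2 = 25, (-2)^2 = 4, (-3)^2 = 9
|V|^2 = 25 * 4 * 9
= 900


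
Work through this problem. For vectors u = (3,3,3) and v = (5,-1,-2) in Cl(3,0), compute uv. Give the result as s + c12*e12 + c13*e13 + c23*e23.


In Cl(3,0): e_i^2 = 1, e_ie_j = -e_je_i for i != j.
Scalar part = u . v = 3*5 + 3*(-1) + 3*(-2)
= 15 + (-3) + (-6) = 6
e12 coeff = 3*(-1) - 3*5 = -3 - 15 = -18
e13 coeff = 3*(-2) - 3*5 = -6 - 15 = -21
e23 coeff = 3*(-2) - 3*(-1) = -6 - (-3) = -3
uv = 6 - 18*e12 - 21*e13 - 3*e23


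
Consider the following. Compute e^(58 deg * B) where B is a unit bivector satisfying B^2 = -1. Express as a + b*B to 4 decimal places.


For a unit bivector B with B^2 = -1, the exponential series gives
e^(theta*B) = cos(theta) + sin(theta)*B (the GA analogue of Euler's formula).
theta = 58 degrees = 1.012291 rad
cos(58 deg) = 0.5299
sin(58 deg) = 0.8480
exp(theta*B) = 0.5299 + 0.8480*B


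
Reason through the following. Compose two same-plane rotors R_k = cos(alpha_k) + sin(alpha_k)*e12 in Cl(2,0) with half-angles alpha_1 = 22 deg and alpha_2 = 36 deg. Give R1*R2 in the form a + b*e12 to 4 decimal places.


Same-plane rotors commute and their half-angles add:
R1*R2 = cos(a1 + a2) + sin(a1 + a2)*e12.
a1 + a2 = 22 + 36 = 58 deg
cos(58 deg) = 0.5299
sin(58 deg) = 0.8480
R1*R2 = 0.5299 + 0.8480*e12


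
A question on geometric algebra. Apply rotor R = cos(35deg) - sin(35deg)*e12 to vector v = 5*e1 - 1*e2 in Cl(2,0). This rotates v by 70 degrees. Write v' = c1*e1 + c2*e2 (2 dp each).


Rotor R = cos(35deg) - sin(35deg)*e12
Rotation angle theta = 2 * 35 = 70 degrees
v' = R*v*~R rotates v by theta.
cos(70deg) = 0.3420, sin(70deg) = 0.9397
v'_1 = 5*cos(70deg) - (-1)*sin(70deg)
= 5*0.3420 - (-1)*0.9397
= 2.65
v'_2 = 5*sin(70deg) + (-1)*cos(70deg)
= 5*0.9397 + (-1)*0.3420
= 4.36
v' = 2.65*e1 + 4.36*e2


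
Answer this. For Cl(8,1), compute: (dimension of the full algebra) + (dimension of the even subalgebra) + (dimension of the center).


n = 8 + 1 = 9
Total dim = 2^9 = 512
Even subalgebra dim = 2^8 = 256
n is odd, so center dim = 2
Sum = 512 + 256 + 2 = 770


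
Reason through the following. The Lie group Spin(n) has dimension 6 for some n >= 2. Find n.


dim Spin(n) = dim so(n) = n(n-1)/2.
Solve n(n-1)/2 = 6, i.e. n^2 - n - 12 = 0.
Discriminant = 1 + 8*6 = 49
n = (1 + sqrt(49))/2 = (1 + 7)/2 = 4


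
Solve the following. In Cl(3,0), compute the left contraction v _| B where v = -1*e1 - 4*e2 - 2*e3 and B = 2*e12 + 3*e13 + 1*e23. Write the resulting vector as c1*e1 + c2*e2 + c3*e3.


Left contraction v _| B = <vB>_1 (grade-1 part of the geometric product vB).
Using e1_|e12 = e2, e2_|e12 = -e1, e1_|e13 = e3, e3_|e13 = -e1, e2_|e23 = e3, e3_|e23 = -e2:
e1 coeff: -v2*b12 - v3*b13 = -(-4)*(2) - (-2)*(3) = 14
e2 coeff: v1*b12 - v3*b23 = (-1)*(2) - (-2)*(1) = 0
e3 coeff: v1*b13 + v2*b23 = (-1)*(3) + (-4)*(1) = -7
v _| B = 14*e1 + 0*e2 - 7*e3


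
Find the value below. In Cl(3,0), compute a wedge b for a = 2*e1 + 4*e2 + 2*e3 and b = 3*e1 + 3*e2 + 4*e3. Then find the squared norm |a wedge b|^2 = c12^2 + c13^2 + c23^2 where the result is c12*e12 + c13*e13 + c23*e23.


a wedge b = (a1*b2 - a2*b1)*e12 + (a1*b3 - a3*b1)*e13 + (a2*b3 - a3*b2)*e23
e12 coeff: 2*3 - 4*3 = 6 - 12 = -6
e13 coeff: 2*4 - 2*3 = 8 - 6 = 2
e23 coeff: 4*4 - 2*3 = 16 - 6 = 10
|a wedge b|^2 = (-6)^2 + 2^2 + 10^2
= 36 + 4 + 100
= 140


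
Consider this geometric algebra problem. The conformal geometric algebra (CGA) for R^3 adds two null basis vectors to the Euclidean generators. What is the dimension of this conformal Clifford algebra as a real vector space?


The conformal model of R^3 uses Cl(4,1): the 3 Euclidean generators plus two extra orthogonal generators e+ (e+^2 = +1) and e- (e-^2 = -1), from which the null vectors e0, einf are built.
Number of generators m = 3 + 2 = 5.
dim Cl(p,q) = 2^m = 2^5 = 32


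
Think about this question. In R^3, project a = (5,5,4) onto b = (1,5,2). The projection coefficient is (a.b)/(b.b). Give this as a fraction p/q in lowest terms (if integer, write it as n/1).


Projection coefficient = (a . b) / (b . b)
a . b = 5*1 + 5*5 + 4*2
= 5 + 25 + 8 = 38
b . b = 1^2 + 5^2 + 2^2
= 1 + 25 + 4 = 30
Coefficient = 38/30
In lowest terms: 19/15


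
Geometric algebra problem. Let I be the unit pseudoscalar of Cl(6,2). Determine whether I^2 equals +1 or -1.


The pseudoscalar I = e1...e_n (product of all n generators) of Cl(p,q) satisfies I^2 = (-1)^(q + n(n-1)/2).
p = 6, q = 2, n = p + q = 8
n(n-1)/2 = 8 * 7 / 2 = 28
Exponent = q + n(n-1)/2 = 2 + 28 = 30
I^2 = (-1)^30 = +1


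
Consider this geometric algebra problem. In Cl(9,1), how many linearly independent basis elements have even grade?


Even subalgebra dimension = 2^(n-1)
n = 9 + 1 = 10
2^(10 - 1) = 2^9 = 512
Verification: sum of C(10,k) for even k = 1 + 45 + 210 + 210 + 45 + 1 = 512
Result = 512


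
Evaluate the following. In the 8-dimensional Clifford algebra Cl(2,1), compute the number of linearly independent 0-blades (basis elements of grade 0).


Number of grade-k basis blades in Cl(p,q) with n = p + q is C(n, k).
n = 2 + 1 = 3
C(3, 0) = 3! / (0! * 3!)
= 6 / (1 * 6)
= 1


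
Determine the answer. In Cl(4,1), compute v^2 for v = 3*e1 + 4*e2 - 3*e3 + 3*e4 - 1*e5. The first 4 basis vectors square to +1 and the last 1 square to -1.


v^2 = sum of c_i^2 * e_i^2
Positive signature terms (e_i^2 = +1): 3^2 + 4^2 + (-3)^2 + 3^2 = 43
Negative signature terms (e_j^2 = -1): (-1)^2 = 1
v^2 = 43 - 1 = 42


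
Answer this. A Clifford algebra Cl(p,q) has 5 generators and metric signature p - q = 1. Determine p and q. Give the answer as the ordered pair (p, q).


We need p + q = 5 and p - q = 1.
Adding: 2p = 5 + 1 = 6, so p = 3.
Then q = 5 - 3 = 2.
(p, q) = (3, 2)


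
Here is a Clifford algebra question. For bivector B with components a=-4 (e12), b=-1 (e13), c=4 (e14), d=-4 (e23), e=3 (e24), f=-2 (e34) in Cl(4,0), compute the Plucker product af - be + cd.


Plucker relation: af - be + cd
a*f = (-4)*(-2) = 8
b*e = (-1)*3 = -3
c*d = 4*(-4) = -16
af - be + cd = 8 - (-3) + (-16)
= -5


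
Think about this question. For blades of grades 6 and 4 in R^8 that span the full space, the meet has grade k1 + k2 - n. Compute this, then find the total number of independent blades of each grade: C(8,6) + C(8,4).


Meet grade = grade(A) + grade(B) - n
= 6 + 4 - 8 = 2
C(8,6) = 28
C(8,4) = 70
dim_A + dim_B = 28 + 70 = 98


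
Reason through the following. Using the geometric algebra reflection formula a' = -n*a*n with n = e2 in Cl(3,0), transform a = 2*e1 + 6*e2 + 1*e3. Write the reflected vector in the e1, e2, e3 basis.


Reflection formula: a' = -n*a*n, with n = e2 (unit vector, n^2 = 1).
For reflection through hyperplane perp to e2:
The component along e2 flips sign, others stay.
a = (2, 6, 1)
a' = (2, -6, 1)
a' = 2*e1 - 6*e2 + 1*e3


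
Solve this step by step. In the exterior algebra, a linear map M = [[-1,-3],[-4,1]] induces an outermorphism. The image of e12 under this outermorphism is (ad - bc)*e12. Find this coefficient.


The outermorphism of a linear map f sends e1^e2 to f(e1)^f(e2).
f(e1) = -1*e1 - 4*e2
f(e2) = -3*e1 + 1*e2
f(e1) ^ f(e2) = (-1*e1 - 4*e2) ^ (-3*e1 + 1*e2)
= (-1)*1*e12 + (-4)*(-3)*e21
= (-1 - 12)*e12
= -13*e12
Coefficient = -13


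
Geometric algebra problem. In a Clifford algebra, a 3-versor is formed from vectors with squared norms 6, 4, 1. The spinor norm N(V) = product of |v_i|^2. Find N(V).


Spinor norm N(V) = |v1|^2 * |v2|^2 * ... * |v3|^2
= 6 * 4 * 1
Running product: 6, 24, 24
N(V) = 24


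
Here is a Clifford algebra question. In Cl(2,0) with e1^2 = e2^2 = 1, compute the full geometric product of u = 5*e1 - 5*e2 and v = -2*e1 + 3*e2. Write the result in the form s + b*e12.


Expand: (5*e1 - 5*e2)(-2*e1 + 3*e2)
= 5*(-2)*e1e1 + 5*3*e1e2 + (-5)*(-2)*e2e1 + (-5)*3*e2e2
Using e1^2 = e2^2 = 1, e2e1 = -e1e2:
Scalar part s = 5*(-2) + (-5)*3 = -10 + (-15) = -25
Bivector part b = 5*3 - (-5)*(-2) = 15 - 10 = 5
uv = -25 + 5*e12


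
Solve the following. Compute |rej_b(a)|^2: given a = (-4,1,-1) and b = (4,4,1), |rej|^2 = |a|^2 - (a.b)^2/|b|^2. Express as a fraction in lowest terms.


|a|^2 = (-4)^2 + 1^2 + (-1)^2 = 18
|b|^2 = 4^2 + 4^2 + 1^2 = 33
a . b = (-4)*4 + 1*4 + (-1)*1 = -13
(a.b)^2 = (-13)^2 = 169
|rej|^2 = 18 - 169/33
= (594 - 169)/33
= 425/33
In lowest terms: 425/33


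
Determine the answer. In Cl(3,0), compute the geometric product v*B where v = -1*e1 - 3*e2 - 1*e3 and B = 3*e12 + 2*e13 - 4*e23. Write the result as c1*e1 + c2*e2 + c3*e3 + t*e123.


vB has grade-1 (vector) and grade-3 (trivector) parts: vB = (v _| B) + (v ^ B).
Vector part <vB>_1:
  e1: -v2*b12 - v3*b13 = -(-3)*(3) - (-1)*(2) = 11
  e2: v1*b12 - v3*b23 = (-1)*(3) - (-1)*(-4) = -7
  e3: v1*b13 + v2*b23 = (-1)*(2) + (-3)*(-4) = 10
Trivector part <vB>_3:
  e123: v1*b23 - v2*b13 + v3*b12 = (-1)*(-4) - (-3)*(2) + (-1)*(3) = 7
vB = 11*e1 - 7*e2 + 10*e3 + 7*e123


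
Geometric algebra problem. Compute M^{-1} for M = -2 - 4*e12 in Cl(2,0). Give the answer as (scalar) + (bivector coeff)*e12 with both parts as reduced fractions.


M = -2 - 4*e12, where e12^2 = -1.
Since M commutes with its reverse ~M = a - b*e12, M * ~M = a^2 - b^2*e12^2 = a^2 + b^2.
So M^{-1} = ~M / (a^2 + b^2) = (a - b*e12)/(a^2 + b^2).
a^2 + b^2 = 4 + 16 = 20
Scalar part = -2/20 = -1/10
Bivector coeff = 4/20 = 1/5
M^{-1} = -1/10 + 1/5*e12


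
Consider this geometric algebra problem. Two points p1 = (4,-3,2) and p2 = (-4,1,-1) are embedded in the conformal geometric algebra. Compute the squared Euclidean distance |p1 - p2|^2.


p1 - p2 = (8, -4, 3)
|p1 - p2|^2 = 8^2 + (-4)^2 + 3^2
= 64 + 16 + 9
= 89


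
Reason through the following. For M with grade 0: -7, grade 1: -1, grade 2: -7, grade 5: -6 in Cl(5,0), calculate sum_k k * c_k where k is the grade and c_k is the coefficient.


Grade-weighted sum = sum of grade_k * coefficient_k
0*(-7) = 0
1*(-1) = -1
2*(-7) = -14
5*(-6) = -30
Total = 0 + (-1) + (-14) + (-30) = -45


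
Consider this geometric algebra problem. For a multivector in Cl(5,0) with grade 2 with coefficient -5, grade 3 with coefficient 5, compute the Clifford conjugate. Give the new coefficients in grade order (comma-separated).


Clifford conjugate sign for grade k: (-1)^(k(k+1)/2)
Grade 2: (-1)^(2*3/2) = (-1)^3 = -1, coeff -5 -> 5
Grade 3: (-1)^(3*4/2) = (-1)^6 = 1, coeff 5 -> 5
Conjugated coefficients: 5, 5


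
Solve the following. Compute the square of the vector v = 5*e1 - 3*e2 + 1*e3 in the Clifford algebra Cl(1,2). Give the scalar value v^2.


v^2 = sum of c_i^2 * e_i^2
Positive signature terms (e_i^2 = +1): 5^2 = 25
Negative signature terms (e_j^2 = -1): (-3)^2 + 1^2 = 10
v^2 = 25 - 10 = 15


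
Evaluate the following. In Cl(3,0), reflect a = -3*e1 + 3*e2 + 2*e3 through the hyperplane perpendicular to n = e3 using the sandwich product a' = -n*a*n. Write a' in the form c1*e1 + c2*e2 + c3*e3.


Reflection formula: a' = -n*a*n, with n = e3 (unit vector, n^2 = 1).
For reflection through hyperplane perp to e3:
The component along e3 flips sign, others stay.
a = (-3, 3, 2)
a' = (-3, 3, -2)
a' = -3*e1 + 3*e2 - 2*e3


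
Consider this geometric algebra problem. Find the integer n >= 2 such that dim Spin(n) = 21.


dim Spin(n) = dim so(n) = n(n-1)/2.
Solve n(n-1)/2 = 21, i.e. n^2 - n - 42 = 0.
Discriminant = 1 + 8*21 = 169
n = (1 + sqrt(169))/2 = (1 + 13)/2 = 7


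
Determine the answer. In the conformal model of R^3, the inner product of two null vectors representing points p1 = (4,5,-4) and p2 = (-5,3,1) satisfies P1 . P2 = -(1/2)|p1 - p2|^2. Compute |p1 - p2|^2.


p1 - p2 = (9, 2, -5)
|p1 - p2|^2 = 9^2 + 2^2 + (-5)^2
= 81 + 4 + 25
= 110


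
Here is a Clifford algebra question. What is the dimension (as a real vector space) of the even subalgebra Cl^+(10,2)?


Even subalgebra dimension = 2^(n-1)
n = 10 + 2 = 12
2^(12 - 1) = 2^11 = 2048
Verification: sum of C(12,k) for even k = 1 + 66 + 495 + 924 + 495 + 66 + 1 = 2048
Result = 2048


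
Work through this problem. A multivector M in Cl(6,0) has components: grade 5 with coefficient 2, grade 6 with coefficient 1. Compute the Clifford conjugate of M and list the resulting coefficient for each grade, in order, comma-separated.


Clifford conjugate sign for grade k: (-1)^(k(k+1)/2)
Grade 5: (-1)^(5*6/2) = (-1)^15 = -1, coeff 2 -> -2
Grade 6: (-1)^(6*7/2) = (-1)^21 = -1, coeff 1 -> -1
Conjugated coefficients: -2, -1


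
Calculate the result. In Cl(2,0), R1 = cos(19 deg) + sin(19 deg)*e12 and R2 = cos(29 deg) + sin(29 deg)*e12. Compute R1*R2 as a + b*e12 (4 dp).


Same-plane rotors commute and their half-angles add:
R1*R2 = cos(a1 + a2) + sin(a1 + a2)*e12.
a1 + a2 = 19 + 29 = 48 deg
cos(48 deg) = 0.6691
sin(48 deg) = 0.7431
R1*R2 = 0.6691 + 0.7431*e12


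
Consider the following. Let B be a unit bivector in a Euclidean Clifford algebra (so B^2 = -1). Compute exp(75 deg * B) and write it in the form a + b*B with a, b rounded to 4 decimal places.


For a unit bivector B with B^2 = -1, the exponential series gives
e^(theta*B) = cos(theta) + sin(theta)*B (the GA analogue of Euler's formula).
theta = 75 degrees = 1.308997 rad
cos(75 deg) = 0.2588
sin(75 deg) = 0.9659
exp(theta*B) = 0.2588 + 0.9659*B


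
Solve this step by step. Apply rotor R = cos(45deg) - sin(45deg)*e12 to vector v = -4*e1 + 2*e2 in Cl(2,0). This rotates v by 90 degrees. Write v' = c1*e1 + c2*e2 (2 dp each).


Rotor R = cos(45deg) - sin(45deg)*e12
Rotation angle theta = 2 * 45 = 90 degrees
v' = R*v*~R rotates v by theta.
cos(90deg) = 0.0000, sin(90deg) = 1.0000
v'_1 = -4*cos(90deg) - 2*sin(90deg)
= -4*0.0000 - 2*1.0000
= -2.00
v'_2 = -4*sin(90deg) + 2*cos(90deg)
= -4*1.0000 + 2*0.0000
= -4.00
v' = -2.00*e1 - 4.00*e2


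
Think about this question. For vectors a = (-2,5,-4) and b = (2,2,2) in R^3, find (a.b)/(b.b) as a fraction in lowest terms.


Projection coefficient = (a . b) / (b . b)
a . b = (-2)*2 + 5*2 + (-4)*2
= -4 + 10 + (-8) = -2
b . b = 2^2 + 2^2 + 2^2
= 4 + 4 + 4 = 12
Coefficient = -2/12
In lowest terms: -1/6


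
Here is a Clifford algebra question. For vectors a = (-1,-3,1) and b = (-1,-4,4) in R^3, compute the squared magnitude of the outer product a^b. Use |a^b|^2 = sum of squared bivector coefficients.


a wedge b = (a1*b2 - a2*b1)*e12 + (a1*b3 - a3*b1)*e13 + (a2*b3 - a3*b2)*e23
e12 coeff: (-1)*(-4) - (-3)*(-1) = 4 - 3 = 1
e13 coeff: (-1)*4 - 1*(-1) = -4 - (-1) = -3
e23 coeff: (-3)*4 - 1*(-4) = -12 - (-4) = -8
|a wedge b|^2 = 1^2 + (-3)^2 + (-8)^2
= 1 + 9 + 64
= 74


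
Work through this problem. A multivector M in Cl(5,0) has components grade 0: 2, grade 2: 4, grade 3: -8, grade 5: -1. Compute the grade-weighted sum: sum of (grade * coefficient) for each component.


Grade-weighted sum = sum of grade_k * coefficient_k
0*2 = 0
2*4 = 8
3*(-8) = -24
5*(-1) = -5
Total = 0 + 8 + (-24) + (-5) = -21


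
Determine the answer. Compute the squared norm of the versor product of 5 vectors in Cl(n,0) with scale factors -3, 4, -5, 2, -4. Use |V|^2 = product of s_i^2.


Each vector v_i has |v_i|^2 = s_i^2
Squared scales: (-3)^2 = 9, 4^2 = 16, (-5)^2 = 25, 2^2 = 4, (-4)^2 = 16
|V|^2 = 9 * 16 * 25 * 4 * 16
= 230400


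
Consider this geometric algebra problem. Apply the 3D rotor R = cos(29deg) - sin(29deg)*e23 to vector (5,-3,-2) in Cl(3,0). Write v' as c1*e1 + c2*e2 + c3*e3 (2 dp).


Rotor R = cos(29deg) - sin(29deg)*e23
Rotation angle theta = 2 * 29 = 58 degrees in the e23 plane (e2 -> e3).
The component perpendicular to the plane (e1) is invariant: v'_1 = v1 = 5.00
cos(58deg) = 0.5299, sin(58deg) = 0.8480
v'_2 = v2*cos(theta) - v3*sin(theta) = -3*0.5299 - (-2)*0.8480 = 0.11
v'_3 = v2*sin(theta) + v3*cos(theta) = -3*0.8480 + (-2)*0.5299 = -3.60
v' = 5.00*e1 + 0.11*e2 - 3.60*e3


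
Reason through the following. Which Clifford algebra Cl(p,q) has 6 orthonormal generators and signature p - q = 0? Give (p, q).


We need p + q = 6 and p - q = 0.
Adding: 2p = 6 + 0 = 6, so p = 3.
Then q = 6 - 3 = 3.
(p, q) = (3, 3)


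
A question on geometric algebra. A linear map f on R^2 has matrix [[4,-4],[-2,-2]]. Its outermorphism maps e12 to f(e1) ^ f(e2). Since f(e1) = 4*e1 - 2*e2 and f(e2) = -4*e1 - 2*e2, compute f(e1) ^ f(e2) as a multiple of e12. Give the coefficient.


The outermorphism of a linear map f sends e1^e2 to f(e1)^f(e2).
f(e1) = 4*e1 - 2*e2
f(e2) = -4*e1 - 2*e2
f(e1) ^ f(e2) = (4*e1 - 2*e2) ^ (-4*e1 - 2*e2)
= 4*(-2)*e12 + (-2)*(-4)*e21
= (-8 - 8)*e12
= -16*e12
Coefficient = -16


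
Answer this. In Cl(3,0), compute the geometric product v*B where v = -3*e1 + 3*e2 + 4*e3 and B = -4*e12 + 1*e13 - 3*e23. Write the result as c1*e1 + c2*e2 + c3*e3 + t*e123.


vB has grade-1 (vector) and grade-3 (trivector) parts: vB = (v _| B) + (v ^ B).
Vector part <vB>_1:
  e1: -v2*b12 - v3*b13 = -(3)*(-4) - (4)*(1) = 8
  e2: v1*b12 - v3*b23 = (-3)*(-4) - (4)*(-3) = 24
  e3: v1*b13 + v2*b23 = (-3)*(1) + (3)*(-3) = -12
Trivector part <vB>_3:
  e123: v1*b23 - v2*b13 + v3*b12 = (-3)*(-3) - (3)*(1) + (4)*(-4) = -10
vB = 8*e1 + 24*e2 - 12*e3 - 10*e123


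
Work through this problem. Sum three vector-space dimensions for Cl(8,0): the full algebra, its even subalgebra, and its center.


n = 8 + 0 = 8
Total dim = 2^8 = 256
Even subalgebra dim = 2^7 = 128
n is even, so center dim = 1
Sum = 256 + 128 + 1 = 385


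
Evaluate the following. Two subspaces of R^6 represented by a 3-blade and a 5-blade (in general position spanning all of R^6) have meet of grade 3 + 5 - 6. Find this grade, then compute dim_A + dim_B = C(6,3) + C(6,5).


Meet grade = grade(A) + grade(B) - n
= 3 + 5 - 6 = 2
C(6,3) = 20
C(6,5) = 6
dim_A + dim_B = 20 + 6 = 26


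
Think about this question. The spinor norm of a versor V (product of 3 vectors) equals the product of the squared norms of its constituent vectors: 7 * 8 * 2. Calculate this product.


Spinor norm N(V) = |v1|^2 * |v2|^2 * ... * |v3|^2
= 7 * 8 * 2
Running product: 7, 56, 112
N(V) = 112


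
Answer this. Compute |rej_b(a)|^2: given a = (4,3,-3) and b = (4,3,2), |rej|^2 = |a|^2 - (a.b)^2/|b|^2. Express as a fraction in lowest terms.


|a|^2 = 4^2 + 3^2 + (-3)^2 = 34
|b|^2 = 4^2 + 3^2 + 2^2 = 29
a . b = 4*4 + 3*3 + (-3)*2 = 19
(a.b)^2 = 19^2 = 361
|rej|^2 = 34 - 361/29
= (986 - 361)/29
= 625/29
In lowest terms: 625/29


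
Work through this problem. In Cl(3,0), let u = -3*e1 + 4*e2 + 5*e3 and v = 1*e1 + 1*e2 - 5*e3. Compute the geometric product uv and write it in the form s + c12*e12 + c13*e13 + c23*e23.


In Cl(3,0): e_i^2 = 1, e_ie_j = -e_je_i for i != j.
Scalar part = u . v = (-3)*1 + 4*1 + 5*(-5)
= -3 + 4 + (-25) = -24
e12 coeff = (-3)*1 - 4*1 = -3 - 4 = -7
e13 coeff = (-3)*(-5) - 5*1 = 15 - 5 = 10
e23 coeff = 4*(-5) - 5*1 = -20 - 5 = -25
uv = -24 - 7*e12 + 10*e13 - 25*e23


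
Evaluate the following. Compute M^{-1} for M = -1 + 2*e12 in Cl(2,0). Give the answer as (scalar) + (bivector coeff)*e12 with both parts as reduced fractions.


M = -1 + 2*e12, where e12^2 = -1.
Since M commutes with its reverse ~M = a - b*e12, M * ~M = a^2 - b^2*e12^2 = a^2 + b^2.
So M^{-1} = ~M / (a^2 + b^2) = (a - b*e12)/(a^2 + b^2).
a^2 + b^2 = 1 + 4 = 5
Scalar part = -1/5 = -1/5
Bivector coeff = -2/5 = -2/5
M^{-1} = -1/5 - 2/5*e12


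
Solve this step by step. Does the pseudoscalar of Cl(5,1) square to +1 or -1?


The pseudoscalar I = e1...e_n (product of all n generators) of Cl(p,q) satisfies I^2 = (-1)^(q + n(n-1)/2).
p = 5, q = 1, n = p + q = 6
n(n-1)/2 = 6 * 5 / 2 = 15
Exponent = q + n(n-1)/2 = 1 + 15 = 16
I^2 = (-1)^16 = +1


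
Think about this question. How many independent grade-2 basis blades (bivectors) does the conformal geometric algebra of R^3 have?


The conformal model of R^3 uses Cl(4,1) with m = 3 + 2 = 5 generators.
Number of grade-2 blades = C(m, 2) = C(5, 2)
= 5*4/2 = 10


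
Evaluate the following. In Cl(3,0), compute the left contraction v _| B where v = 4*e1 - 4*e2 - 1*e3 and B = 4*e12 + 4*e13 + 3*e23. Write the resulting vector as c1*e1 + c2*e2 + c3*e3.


Left contraction v _| B = <vB>_1 (grade-1 part of the geometric product vB).
Using e1_|e12 = e2, e2_|e12 = -e1, e1_|e13 = e3, e3_|e13 = -e1, e2_|e23 = e3, e3_|e23 = -e2:
e1 coeff: -v2*b12 - v3*b13 = -(-4)*(4) - (-1)*(4) = 20
e2 coeff: v1*b12 - v3*b23 = (4)*(4) - (-1)*(3) = 19
e3 coeff: v1*b13 + v2*b23 = (4)*(4) + (-4)*(3) = 4
v _| B = 20*e1 + 19*e2 + 4*e3


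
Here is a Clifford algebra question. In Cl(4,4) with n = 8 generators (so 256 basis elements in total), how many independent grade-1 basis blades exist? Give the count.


Number of grade-k basis blades in Cl(p,q) with n = p + q is C(n, k).
n = 4 + 4 = 8
C(8, 1) = 8! / (1! * 7!)
= 40320 / (1 * 5040)
= 8


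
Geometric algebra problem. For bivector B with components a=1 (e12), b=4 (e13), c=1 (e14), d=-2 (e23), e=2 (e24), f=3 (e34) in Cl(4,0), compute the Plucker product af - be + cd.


Plucker relation: af - be + cd
a*f = 1*3 = 3
b*e = 4*2 = 8
c*d = 1*(-2) = -2
af - be + cd = 3 - 8 + (-2)
= -7


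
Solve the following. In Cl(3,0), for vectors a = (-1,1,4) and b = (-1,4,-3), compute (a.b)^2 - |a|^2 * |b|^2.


a . b = (-1)*(-1) + 1*4 + 4*(-3)
= 1 + 4 + (-12) = -7
|a|^2 = (-1)^2 + 1^2 + 4^2 = 18
|b|^2 = (-1)^2 + 4^2 + (-3)^2 = 26
(a.b)^2 = (-7)^2 = 49
|a|^2 * |b|^2 = 18 * 26 = 468
Result = 49 - 468 = -419


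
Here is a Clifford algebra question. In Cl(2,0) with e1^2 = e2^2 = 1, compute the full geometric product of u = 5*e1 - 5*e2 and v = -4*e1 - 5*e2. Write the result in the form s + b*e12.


Expand: (5*e1 - 5*e2)(-4*e1 - 5*e2)
= 5*(-4)*e1e1 + 5*(-5)*e1e2 + (-5)*(-4)*e2e1 + (-5)*(-5)*e2e2
Using e1^2 = e2^2 = 1, e2e1 = -e1e2:
Scalar part s = 5*(-4) + (-5)*(-5) = -20 + 25 = 5
Bivector part b = 5*(-5) - (-5)*(-4) = -25 - 20 = -45
uv = 5 - 45*e12


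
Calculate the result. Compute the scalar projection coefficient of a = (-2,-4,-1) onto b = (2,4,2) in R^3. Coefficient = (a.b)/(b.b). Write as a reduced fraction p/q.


Projection coefficient = (a . b) / (b . b)
a . b = (-2)*2 + (-4)*4 + (-1)*2
= -4 + (-16) + (-2) = -22
b . b = 2^2 + 4^2 + 2^2
= 4 + 16 + 4 = 24
Coefficient = -22/24
In lowest terms: -11/12


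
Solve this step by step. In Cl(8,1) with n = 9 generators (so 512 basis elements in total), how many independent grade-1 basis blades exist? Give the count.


Number of grade-k basis blades in Cl(p,q) with n = p + q is C(n, k).
n = 8 + 1 = 9
C(9, 1) = 9! / (1! * 8!)
= 362880 / (1 * 40320)
= 9


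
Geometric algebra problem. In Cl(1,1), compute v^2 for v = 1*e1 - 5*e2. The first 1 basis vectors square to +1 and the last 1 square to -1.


v^2 = sum of c_i^2 * e_i^2
Positive signature terms (e_i^2 = +1): 1^2 = 1
Negative signature terms (e_j^2 = -1): (-5)^2 = 25
v^2 = 1 - 25 = -24


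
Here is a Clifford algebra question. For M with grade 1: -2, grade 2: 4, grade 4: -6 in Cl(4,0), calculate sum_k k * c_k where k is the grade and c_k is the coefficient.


Grade-weighted sum = sum of grade_k * coefficient_k
1*(-2) = -2
2*4 = 8
4*(-6) = -24
Total = -2 + 8 + (-24) = -18


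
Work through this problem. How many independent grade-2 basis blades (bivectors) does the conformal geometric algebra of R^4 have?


The conformal model of R^4 uses Cl(5,1) with m = 4 + 2 = 6 generators.
Number of grade-2 blades = C(m, 2) = C(6, 2)
= 6*5/2 = 15


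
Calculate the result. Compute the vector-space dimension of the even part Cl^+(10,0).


Even subalgebra dimension = 2^(n-1)
n = 10 + 0 = 10
2^(10 - 1) = 2^9 = 512
Verification: sum of C(10,k) for even k = 1 + 45 + 210 + 210 + 45 + 1 = 512
Result = 512


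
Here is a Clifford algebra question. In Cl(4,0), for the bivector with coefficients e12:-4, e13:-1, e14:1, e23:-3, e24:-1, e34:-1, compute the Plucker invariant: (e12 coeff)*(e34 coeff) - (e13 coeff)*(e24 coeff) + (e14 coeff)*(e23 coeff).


Plucker relation: af - be + cd
a*f = (-4)*(-1) = 4
b*e = (-1)*(-1) = 1
c*d = 1*(-3) = -3
af - be + cd = 4 - 1 + (-3)
= 0


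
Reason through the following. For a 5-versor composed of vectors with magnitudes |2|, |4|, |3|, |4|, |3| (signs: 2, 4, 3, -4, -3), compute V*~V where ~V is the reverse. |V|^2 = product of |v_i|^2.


Each vector v_i has |v_i|^2 = s_i^2
Squared scales: 2^2 = 4, 4^2 = 16, 3^2 = 9, (-4)^2 = 16, (-3)^2 = 9
|V|^2 = 4 * 16 * 9 * 16 * 9
= 82944


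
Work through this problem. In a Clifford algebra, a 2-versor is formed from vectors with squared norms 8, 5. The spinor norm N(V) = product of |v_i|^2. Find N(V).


Spinor norm N(V) = |v1|^2 * |v2|^2 * ... * |v2|^2
= 8 * 5
Running product: 8, 40
N(V) = 40


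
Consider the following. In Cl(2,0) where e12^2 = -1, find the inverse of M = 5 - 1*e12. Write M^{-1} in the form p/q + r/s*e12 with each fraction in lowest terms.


M = 5 - 1*e12, where e12^2 = -1.
Since M commutes with its reverse ~M = a - b*e12, M * ~M = a^2 - b^2*e12^2 = a^2 + b^2.
So M^{-1} = ~M / (a^2 + b^2) = (a - b*e12)/(a^2 + b^2).
a^2 + b^2 = 25 + 1 = 26
Scalar part = 5/26 = 5/26
Bivector coeff = 1/26 = 1/26
M^{-1} = 5/26 + 1/26*e12


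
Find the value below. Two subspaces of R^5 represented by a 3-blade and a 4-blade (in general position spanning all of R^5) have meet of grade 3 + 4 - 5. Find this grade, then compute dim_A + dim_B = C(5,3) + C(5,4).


Meet grade = grade(A) + grade(B) - n
= 3 + 4 - 5 = 2
C(5,3) = 10
C(5,4) = 5
dim_A + dim_B = 10 + 5 = 15


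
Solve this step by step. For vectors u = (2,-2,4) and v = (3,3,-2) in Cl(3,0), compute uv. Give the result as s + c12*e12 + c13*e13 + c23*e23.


In Cl(3,0): e_i^2 = 1, e_ie_j = -e_je_i for i != j.
Scalar part = u . v = 2*3 + (-2)*3 + 4*(-2)
= 6 + (-6) + (-8) = -8
e12 coeff = 2*3 - (-2)*3 = 6 - (-6) = 12
e13 coeff = 2*(-2) - 4*3 = -4 - 12 = -16
e23 coeff = (-2)*(-2) - 4*3 = 4 - 12 = -8
uv = -8 + 12*e12 - 16*e13 - 8*e23


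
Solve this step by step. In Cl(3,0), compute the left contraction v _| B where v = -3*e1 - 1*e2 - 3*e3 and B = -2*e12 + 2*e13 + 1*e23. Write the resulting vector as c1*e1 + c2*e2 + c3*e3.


Left contraction v _| B = <vB>_1 (grade-1 part of the geometric product vB).
Using e1_|e12 = e2, e2_|e12 = -e1, e1_|e13 = e3, e3_|e13 = -e1, e2_|e23 = e3, e3_|e23 = -e2:
e1 coeff: -v2*b12 - v3*b13 = -(-1)*(-2) - (-3)*(2) = 4
e2 coeff: v1*b12 - v3*b23 = (-3)*(-2) - (-3)*(1) = 9
e3 coeff: v1*b13 + v2*b23 = (-3)*(2) + (-1)*(1) = -7
v _| B = 4*e1 + 9*e2 - 7*e3


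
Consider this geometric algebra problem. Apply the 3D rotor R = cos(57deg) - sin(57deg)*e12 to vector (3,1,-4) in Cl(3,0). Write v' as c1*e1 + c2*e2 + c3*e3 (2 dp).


Rotor R = cos(57deg) - sin(57deg)*e12
Rotation angle theta = 2 * 57 = 114 degrees in the e12 plane (e1 -> e2).
The component perpendicular to the plane (e3) is invariant: v'_3 = v3 = -4.00
cos(114deg) = -0.4067, sin(114deg) = 0.9135
v'_1 = v1*cos(theta) - v2*sin(theta) = 3*(-0.4067) - 1*0.9135 = -2.13
v'_2 = v1*sin(theta) + v2*cos(theta) = 3*0.9135 + 1*(-0.4067) = 2.33
v' = -2.13*e1 + 2.33*e2 - 4.00*e3


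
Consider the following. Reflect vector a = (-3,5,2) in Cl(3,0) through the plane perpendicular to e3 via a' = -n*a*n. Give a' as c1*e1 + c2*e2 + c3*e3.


Reflection formula: a' = -n*a*n, with n = e3 (unit vector, n^2 = 1).
For reflection through hyperplane perp to e3:
The component along e3 flips sign, others stay.
a = (-3, 5, 2)
a' = (-3, 5, -2)
a' = -3*e1 + 5*e2 - 2*e3


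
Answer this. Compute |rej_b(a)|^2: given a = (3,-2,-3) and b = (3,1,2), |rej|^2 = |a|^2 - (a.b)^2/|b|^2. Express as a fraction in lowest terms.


|a|^2 = 3^2 + (-2)^2 + (-3)^2 = 22
|b|^2 = 3^2 + 1^2 + 2^2 = 14
a . b = 3*3 + (-2)*1 + (-3)*2 = 1
(a.b)^2 = 1^2 = 1
|rej|^2 = 22 - 1/14
= (308 - 1)/14
= 307/14
In lowest terms: 307/14


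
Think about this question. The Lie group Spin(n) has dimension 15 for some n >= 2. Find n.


dim Spin(n) = dim so(n) = n(n-1)/2.
Solve n(n-1)/2 = 15, i.e. n^2 - n - 30 = 0.
Discriminant = 1 + 8*15 = 121
n = (1 + sqrt(121))/2 = (1 + 11)/2 = 6
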